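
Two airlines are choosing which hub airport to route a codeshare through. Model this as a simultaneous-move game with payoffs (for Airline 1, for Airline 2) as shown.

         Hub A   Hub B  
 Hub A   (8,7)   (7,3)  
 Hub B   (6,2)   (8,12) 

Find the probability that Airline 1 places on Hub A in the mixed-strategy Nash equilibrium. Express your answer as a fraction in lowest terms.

5/7

Airline 1's mix p on Hub A must make Airline 2 indifferent between Hub A and Hub B.
Airline 2's payoff from Hub A: 7p + 2(1−p). From Hub B: 3p + 12(1−p).
Set equal: 4p = 10(1−p) → p = 10/14 = 5/7.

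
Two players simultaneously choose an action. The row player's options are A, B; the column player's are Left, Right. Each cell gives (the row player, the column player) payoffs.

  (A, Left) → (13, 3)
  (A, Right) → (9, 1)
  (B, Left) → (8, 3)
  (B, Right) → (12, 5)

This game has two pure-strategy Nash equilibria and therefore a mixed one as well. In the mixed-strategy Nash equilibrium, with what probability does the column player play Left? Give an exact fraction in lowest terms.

The column player's mix q on Left must make the row player indifferent between A and B.
The row player's payoff from A: 13q + 9(1−q). From B: 8q + 12(1−q).
Set equal: 5q = 3(1−q) → q = 3/8.

3/8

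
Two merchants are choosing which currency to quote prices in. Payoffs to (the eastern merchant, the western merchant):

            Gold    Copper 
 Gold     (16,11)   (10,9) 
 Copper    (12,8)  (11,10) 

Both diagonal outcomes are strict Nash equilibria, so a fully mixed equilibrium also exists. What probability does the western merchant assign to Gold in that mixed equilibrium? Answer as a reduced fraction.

1/5

The western merchant's mix q on Gold must make the eastern merchant indifferent between Gold and Copper.
The eastern merchant's payoff from Gold: 16q + 10(1−q). From Copper: 12q + 11(1−q).
Set equal: 4q = 1(1−q) → q = 1/5.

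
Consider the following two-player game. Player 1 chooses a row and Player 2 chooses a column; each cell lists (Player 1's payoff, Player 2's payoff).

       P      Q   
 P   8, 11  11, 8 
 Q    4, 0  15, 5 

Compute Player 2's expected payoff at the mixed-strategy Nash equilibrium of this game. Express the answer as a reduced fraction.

55/8

Player 1 mixes with probability p on P, chosen so Player 2 is indifferent: 11p + 0(1−p) = 8p + 5(1−p) gives p = 5/8.
Player 2's expected payoff is 11·5/8 + 0·3/8 = 55/8.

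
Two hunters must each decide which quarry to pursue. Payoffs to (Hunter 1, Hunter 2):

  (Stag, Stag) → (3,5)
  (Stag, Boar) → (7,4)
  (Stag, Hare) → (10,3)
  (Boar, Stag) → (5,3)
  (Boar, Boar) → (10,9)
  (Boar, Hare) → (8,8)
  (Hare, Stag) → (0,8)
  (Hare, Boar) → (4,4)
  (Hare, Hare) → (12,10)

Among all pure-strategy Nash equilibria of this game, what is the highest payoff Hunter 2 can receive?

Both Boar is a pure NE (Hunter 1: 10 ≥ 7; Hunter 2: 9 ≥ 8). Hunter 2 gets 9.
Both Hare is a pure NE (Hunter 1: 12 ≥ 10; Hunter 2: 10 ≥ 8). Hunter 2 gets 10.
Every other cell has a profitable deviation for at least one player. Highest of {9, 10} is 10.

10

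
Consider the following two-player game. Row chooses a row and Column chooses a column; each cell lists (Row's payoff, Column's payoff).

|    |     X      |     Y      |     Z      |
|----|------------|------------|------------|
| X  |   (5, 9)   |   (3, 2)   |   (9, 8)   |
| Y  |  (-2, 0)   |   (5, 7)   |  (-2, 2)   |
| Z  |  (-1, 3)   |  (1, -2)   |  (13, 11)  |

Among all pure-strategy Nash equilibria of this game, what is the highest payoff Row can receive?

13

Both X is a pure NE (Row: 5 ≥ -1; Column: 9 ≥ 8). Row gets 5.
Both Y is a pure NE (Row: 5 ≥ 3; Column: 7 ≥ 2). Row gets 5.
Both Z is a pure NE (Row: 13 ≥ 9; Column: 11 ≥ 3). Row gets 13.
Every other cell has a profitable deviation for at least one player. Highest of {5, 5, 13} is 13.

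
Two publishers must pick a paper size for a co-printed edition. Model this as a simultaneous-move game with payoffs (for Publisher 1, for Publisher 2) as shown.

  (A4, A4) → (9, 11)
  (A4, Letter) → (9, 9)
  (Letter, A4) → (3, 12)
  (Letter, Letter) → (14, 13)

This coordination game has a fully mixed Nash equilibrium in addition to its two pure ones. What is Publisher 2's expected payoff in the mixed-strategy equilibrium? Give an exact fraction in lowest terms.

35/3

Publisher 1 mixes with probability p on A4, chosen so Publisher 2 is indifferent: 11p + 12(1−p) = 9p + 13(1−p) gives p = 1/3.
Publisher 2's expected payoff is 11·1/3 + 12·2/3 = 35/3.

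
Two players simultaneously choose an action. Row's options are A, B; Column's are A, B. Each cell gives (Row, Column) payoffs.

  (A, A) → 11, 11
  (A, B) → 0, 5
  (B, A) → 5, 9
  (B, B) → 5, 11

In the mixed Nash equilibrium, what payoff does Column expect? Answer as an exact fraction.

19/2

Row mixes with probability p on A, chosen so Column is indifferent: 11p + 9(1−p) = 5p + 11(1−p) gives p = 1/4.
Column's expected payoff is 11·1/4 + 9·3/4 = 19/2.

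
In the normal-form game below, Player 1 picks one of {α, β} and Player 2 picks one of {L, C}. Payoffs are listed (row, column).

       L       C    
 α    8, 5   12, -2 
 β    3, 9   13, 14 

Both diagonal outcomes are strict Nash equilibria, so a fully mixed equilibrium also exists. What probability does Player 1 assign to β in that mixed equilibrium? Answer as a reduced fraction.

7/12

Player 1's mix p on α must make Player 2 indifferent between L and C.
Player 2's payoff from L: 5p + 9(1−p). From C: (-2)p + 14(1−p).
Set equal: 7p = 5(1−p) → p = 5/12.
Probability on β is 1 − 5/12 = 7/12.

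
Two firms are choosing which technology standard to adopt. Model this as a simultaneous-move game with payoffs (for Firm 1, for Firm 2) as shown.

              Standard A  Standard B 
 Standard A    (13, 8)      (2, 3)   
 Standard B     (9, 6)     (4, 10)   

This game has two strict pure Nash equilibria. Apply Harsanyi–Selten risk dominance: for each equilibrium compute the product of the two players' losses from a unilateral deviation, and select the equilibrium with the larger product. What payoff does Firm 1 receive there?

At both Standard A: Firm 1 loses 13 − 9 = 4 by deviating; Firm 2 loses 8 − 3 = 5. Product = 4·5 = 20.
At both Standard B: Firm 1 loses 4 − 2 = 2 by deviating; Firm 2 loses 10 − 6 = 4. Product = 2·4 = 8.
20 > 8, so both Standard A is risk-dominant. Firm 1's payoff there is 13.

13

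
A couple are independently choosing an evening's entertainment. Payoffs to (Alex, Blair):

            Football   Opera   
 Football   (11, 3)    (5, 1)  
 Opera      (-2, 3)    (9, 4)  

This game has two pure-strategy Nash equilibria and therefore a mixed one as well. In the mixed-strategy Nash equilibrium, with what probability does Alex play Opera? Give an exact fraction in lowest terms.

Alex's mix p on Football must make Blair indifferent between Football and Opera.
Blair's payoff from Football: 3p + 3(1−p). From Opera: 1p + 4(1−p).
Set equal: 2p = 1(1−p) → p = 1/3.
Probability on Opera is 1 − 1/3 = 2/3.

2/3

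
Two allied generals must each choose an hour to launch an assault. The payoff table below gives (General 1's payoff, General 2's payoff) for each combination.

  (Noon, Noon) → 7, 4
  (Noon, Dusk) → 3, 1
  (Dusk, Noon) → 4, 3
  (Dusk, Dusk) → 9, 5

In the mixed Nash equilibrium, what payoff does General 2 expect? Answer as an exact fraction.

17/5

General 1 mixes with probability p on Noon, chosen so General 2 is indifferent: 4p + 3(1−p) = 1p + 5(1−p) gives p = 2/5.
General 2's expected payoff is 4·2/5 + 3·3/5 = 17/5.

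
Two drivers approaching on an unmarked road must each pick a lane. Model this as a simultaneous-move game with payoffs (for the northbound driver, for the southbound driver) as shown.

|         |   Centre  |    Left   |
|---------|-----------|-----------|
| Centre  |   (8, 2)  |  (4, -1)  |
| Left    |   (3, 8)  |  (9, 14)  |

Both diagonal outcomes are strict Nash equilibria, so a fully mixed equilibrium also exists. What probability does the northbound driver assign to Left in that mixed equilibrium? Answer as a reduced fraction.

1/3

The northbound driver's mix p on Centre must make the southbound driver indifferent between Centre and Left.
The southbound driver's payoff from Centre: 2p + 8(1−p). From Left: (-1)p + 14(1−p).
Set equal: 3p = 6(1−p) → p = 6/9 = 2/3.
Probability on Left is 1 − 2/3 = 1/3.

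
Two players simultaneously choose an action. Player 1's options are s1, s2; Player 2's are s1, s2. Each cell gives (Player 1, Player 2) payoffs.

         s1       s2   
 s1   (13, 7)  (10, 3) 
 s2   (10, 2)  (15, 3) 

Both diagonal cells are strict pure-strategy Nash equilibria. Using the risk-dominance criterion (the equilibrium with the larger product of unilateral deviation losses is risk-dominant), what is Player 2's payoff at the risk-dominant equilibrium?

At both s1: Player 1 loses 13 − 10 = 3 by deviating; Player 2 loses 7 − 3 = 4. Product = 3·4 = 12.
At both s2: Player 1 loses 15 − 10 = 5 by deviating; Player 2 loses 3 − 2 = 1. Product = 5·1 = 5.
12 > 5, so both s1 is risk-dominant. Player 2's payoff there is 7.

7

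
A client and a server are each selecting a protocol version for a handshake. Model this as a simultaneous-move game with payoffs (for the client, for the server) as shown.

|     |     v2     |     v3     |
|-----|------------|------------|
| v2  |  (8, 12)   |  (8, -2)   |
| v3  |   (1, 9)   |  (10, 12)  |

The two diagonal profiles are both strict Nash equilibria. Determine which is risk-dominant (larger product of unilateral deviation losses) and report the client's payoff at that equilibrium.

At both v2: the client loses 8 − 1 = 7 by deviating; the server loses 12 − (-2) = 14. Product = 7·14 = 98.
At both v3: the client loses 10 − 8 = 2 by deviating; the server loses 12 − 9 = 3. Product = 2·3 = 6.
98 > 6, so both v2 is risk-dominant. The client's payoff there is 8.

8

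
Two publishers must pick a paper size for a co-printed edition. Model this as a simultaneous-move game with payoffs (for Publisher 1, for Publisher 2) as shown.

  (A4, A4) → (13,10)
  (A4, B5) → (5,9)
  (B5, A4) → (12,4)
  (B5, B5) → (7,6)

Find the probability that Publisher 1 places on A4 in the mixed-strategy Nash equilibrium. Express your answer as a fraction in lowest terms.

2/3

Publisher 1's mix p on A4 must make Publisher 2 indifferent between A4 and B5.
Publisher 2's payoff from A4: 10p + 4(1−p). From B5: 9p + 6(1−p).
Set equal: 1p = 2(1−p) → p = 2/3.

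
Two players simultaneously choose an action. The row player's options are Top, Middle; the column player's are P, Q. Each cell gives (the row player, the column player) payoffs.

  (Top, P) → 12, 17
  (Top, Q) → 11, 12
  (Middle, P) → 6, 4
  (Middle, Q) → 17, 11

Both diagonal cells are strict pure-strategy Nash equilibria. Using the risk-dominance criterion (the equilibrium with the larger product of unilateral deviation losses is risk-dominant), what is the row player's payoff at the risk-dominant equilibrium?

At (Top, P): the row player loses 12 − 6 = 6 by deviating; the column player loses 17 − 12 = 5. Product = 6·5 = 30.
At (Middle, Q): the row player loses 17 − 11 = 6 by deviating; the column player loses 11 − 4 = 7. Product = 6·7 = 42.
42 > 30, so (Middle, Q) is risk-dominant. The row player's payoff there is 17.

17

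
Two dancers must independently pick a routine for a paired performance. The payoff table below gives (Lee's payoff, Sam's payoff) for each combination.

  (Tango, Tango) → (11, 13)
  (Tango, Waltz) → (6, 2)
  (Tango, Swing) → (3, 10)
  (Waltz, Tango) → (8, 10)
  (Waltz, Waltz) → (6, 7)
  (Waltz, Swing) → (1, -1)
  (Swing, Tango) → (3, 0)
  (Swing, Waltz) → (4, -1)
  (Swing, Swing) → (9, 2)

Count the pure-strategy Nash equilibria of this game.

Both Tango: Lee gets 11 (best alternative 8); Sam gets 13 (best alternative 10). Neither deviates — NE.
Both Swing: Lee gets 9 (best alternative 3); Sam gets 2 (best alternative 0). Neither deviates — NE.
Both Waltz is not a NE: Sam would switch to Tango (10 > 7).
No other cell survives both best-response checks, so there are 2 pure NE.

2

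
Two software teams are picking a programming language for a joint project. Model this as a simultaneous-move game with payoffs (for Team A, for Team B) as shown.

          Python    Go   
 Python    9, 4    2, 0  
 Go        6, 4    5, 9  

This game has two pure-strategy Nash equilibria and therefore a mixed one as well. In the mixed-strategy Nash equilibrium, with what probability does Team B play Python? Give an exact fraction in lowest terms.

Team B's mix q on Python must make Team A indifferent between Python and Go.
Team A's payoff from Python: 9q + 2(1−q). From Go: 6q + 5(1−q).
Set equal: 3q = 3(1−q) → q = 3/6 = 1/2.

1/2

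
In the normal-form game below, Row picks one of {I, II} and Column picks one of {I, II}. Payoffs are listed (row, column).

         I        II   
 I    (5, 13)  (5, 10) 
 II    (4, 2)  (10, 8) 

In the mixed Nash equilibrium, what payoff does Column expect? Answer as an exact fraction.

Row mixes with probability p on I, chosen so Column is indifferent: 13p + 2(1−p) = 10p + 8(1−p) gives p = 2/3.
Column's expected payoff is 13·2/3 + 2·1/3 = 28/3.

28/3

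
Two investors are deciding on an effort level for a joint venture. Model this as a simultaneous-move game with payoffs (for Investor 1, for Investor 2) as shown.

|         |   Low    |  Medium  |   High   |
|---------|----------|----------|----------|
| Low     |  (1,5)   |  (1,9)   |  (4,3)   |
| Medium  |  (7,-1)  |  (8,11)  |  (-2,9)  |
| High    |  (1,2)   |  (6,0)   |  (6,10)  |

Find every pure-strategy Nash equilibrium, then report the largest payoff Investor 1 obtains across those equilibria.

Both Medium is a pure NE (Investor 1: 8 ≥ 6; Investor 2: 11 ≥ 9). Investor 1 gets 8.
Both High is a pure NE (Investor 1: 6 ≥ 4; Investor 2: 10 ≥ 2). Investor 1 gets 6.
Every other cell has a profitable deviation for at least one player. Highest of {8, 6} is 8.

8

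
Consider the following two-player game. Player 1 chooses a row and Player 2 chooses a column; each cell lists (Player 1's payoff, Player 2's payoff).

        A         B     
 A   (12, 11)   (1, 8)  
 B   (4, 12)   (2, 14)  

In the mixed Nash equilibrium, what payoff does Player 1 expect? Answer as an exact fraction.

20/9

Player 2 mixes with probability q on A, chosen so Player 1 is indifferent: 12q + 1(1−q) = 4q + 2(1−q) gives q = 1/9.
Player 1's expected payoff (from either row, since indifferent) is 12·1/9 + 1·8/9 = 20/9.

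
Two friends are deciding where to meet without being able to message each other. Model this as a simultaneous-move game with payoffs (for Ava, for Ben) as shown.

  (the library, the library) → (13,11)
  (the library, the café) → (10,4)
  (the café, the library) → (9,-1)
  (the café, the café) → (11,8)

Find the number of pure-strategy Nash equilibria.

Both the library: Ava gets 13 (best alternative 9); Ben gets 11 (best alternative 4). Neither deviates — NE.
Both the café: Ava gets 11 (best alternative 10); Ben gets 8 (best alternative -1). Neither deviates — NE.
(the café, the library) is not a NE: Ava would switch to the library (13 > 9).
No other cell survives both best-response checks, so there are 2 pure NE.

2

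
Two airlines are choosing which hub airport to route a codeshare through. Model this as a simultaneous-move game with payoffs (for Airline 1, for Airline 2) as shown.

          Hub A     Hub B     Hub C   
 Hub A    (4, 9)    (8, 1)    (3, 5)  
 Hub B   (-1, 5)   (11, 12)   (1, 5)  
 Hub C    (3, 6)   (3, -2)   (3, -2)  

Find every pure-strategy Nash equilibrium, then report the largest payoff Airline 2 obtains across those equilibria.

12

Both Hub A is a pure NE (Airline 1: 4 ≥ 3; Airline 2: 9 ≥ 5). Airline 2 gets 9.
Both Hub B is a pure NE (Airline 1: 11 ≥ 8; Airline 2: 12 ≥ 5). Airline 2 gets 12.
Every other cell has a profitable deviation for at least one player. Highest of {9, 12} is 12.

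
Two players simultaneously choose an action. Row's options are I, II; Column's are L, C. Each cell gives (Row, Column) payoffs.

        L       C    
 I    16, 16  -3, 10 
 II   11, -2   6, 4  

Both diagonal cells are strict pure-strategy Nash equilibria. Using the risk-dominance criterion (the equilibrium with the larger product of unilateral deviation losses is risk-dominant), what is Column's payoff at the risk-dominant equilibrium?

4

At (I, L): Row loses 16 − 11 = 5 by deviating; Column loses 16 − 10 = 6. Product = 5·6 = 30.
At (II, C): Row loses 6 − (-3) = 9 by deviating; Column loses 4 − (-2) = 6. Product = 9·6 = 54.
54 > 30, so (II, C) is risk-dominant. Column's payoff there is 4.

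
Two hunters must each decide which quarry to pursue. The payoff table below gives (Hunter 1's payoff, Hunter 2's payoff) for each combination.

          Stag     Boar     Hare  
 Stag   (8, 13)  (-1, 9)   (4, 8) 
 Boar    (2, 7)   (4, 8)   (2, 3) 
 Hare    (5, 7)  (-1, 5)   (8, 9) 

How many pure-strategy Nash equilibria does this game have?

Both Stag: Hunter 1 gets 8 (best alternative 5); Hunter 2 gets 13 (best alternative 9). Neither deviates — NE.
Both Boar: Hunter 1 gets 4 (best alternative -1); Hunter 2 gets 8 (best alternative 7). Neither deviates — NE.
Both Hare: Hunter 1 gets 8 (best alternative 4); Hunter 2 gets 9 (best alternative 7). Neither deviates — NE.
(Hare, Stag) is not a NE: Hunter 1 would switch to Stag (8 > 5).
No other cell survives both best-response checks, so there are 3 pure NE.

3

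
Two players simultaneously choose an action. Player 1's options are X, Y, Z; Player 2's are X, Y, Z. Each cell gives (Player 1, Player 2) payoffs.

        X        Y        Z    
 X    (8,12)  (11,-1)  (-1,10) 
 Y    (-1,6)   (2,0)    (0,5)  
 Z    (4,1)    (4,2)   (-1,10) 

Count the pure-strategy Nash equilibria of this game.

1

Both X: Player 1 gets 8 (best alternative 4); Player 2 gets 12 (best alternative 10). Neither deviates — NE.
Both Y is not a NE: Player 1 would switch to X (11 > 2).
No other cell survives both best-response checks, so there is 1 pure NE.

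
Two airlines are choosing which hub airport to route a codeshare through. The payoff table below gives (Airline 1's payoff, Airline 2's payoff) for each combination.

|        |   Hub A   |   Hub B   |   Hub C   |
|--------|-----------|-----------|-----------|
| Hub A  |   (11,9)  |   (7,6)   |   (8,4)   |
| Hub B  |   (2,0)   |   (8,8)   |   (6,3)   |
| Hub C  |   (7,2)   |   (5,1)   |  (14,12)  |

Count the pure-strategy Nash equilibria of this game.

3

Both Hub A: Airline 1 gets 11 (best alternative 7); Airline 2 gets 9 (best alternative 6). Neither deviates — NE.
Both Hub B: Airline 1 gets 8 (best alternative 7); Airline 2 gets 8 (best alternative 3). Neither deviates — NE.
Both Hub C: Airline 1 gets 14 (best alternative 8); Airline 2 gets 12 (best alternative 2). Neither deviates — NE.
(Hub C, Hub B) is not a NE: Airline 1 would switch to Hub B (8 > 5).
No other cell survives both best-response checks, so there are 3 pure NE.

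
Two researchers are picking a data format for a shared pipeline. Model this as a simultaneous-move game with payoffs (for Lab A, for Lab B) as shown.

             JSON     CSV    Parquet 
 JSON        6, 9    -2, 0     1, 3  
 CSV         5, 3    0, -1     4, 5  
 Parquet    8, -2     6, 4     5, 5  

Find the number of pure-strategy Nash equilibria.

Both Parquet: Lab A gets 5 (best alternative 4); Lab B gets 5 (best alternative 4). Neither deviates — NE.
Both CSV is not a NE: Lab A would switch to Parquet (6 > 0).
No other cell survives both best-response checks, so there is 1 pure NE.

1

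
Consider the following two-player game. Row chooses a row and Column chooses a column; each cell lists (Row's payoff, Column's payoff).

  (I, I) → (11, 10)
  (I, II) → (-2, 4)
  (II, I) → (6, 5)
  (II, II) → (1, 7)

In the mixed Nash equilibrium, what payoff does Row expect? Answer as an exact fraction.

Column mixes with probability q on I, chosen so Row is indifferent: 11q + (-2)(1−q) = 6q + 1(1−q) gives q = 3/8.
Row's expected payoff (from either row, since indifferent) is 11·3/8 + (-2)·5/8 = 23/8.

23/8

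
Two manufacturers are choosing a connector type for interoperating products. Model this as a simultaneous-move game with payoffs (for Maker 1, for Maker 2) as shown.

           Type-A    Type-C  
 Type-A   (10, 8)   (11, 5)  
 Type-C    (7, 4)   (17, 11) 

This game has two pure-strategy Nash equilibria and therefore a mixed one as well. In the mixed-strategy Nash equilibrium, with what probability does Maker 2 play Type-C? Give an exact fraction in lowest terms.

1/3

Maker 2's mix q on Type-A must make Maker 1 indifferent between Type-A and Type-C.
Maker 1's payoff from Type-A: 10q + 11(1−q). From Type-C: 7q + 17(1−q).
Set equal: 3q = 6(1−q) → q = 6/9 = 2/3.
Probability on Type-C is 1 − 2/3 = 1/3.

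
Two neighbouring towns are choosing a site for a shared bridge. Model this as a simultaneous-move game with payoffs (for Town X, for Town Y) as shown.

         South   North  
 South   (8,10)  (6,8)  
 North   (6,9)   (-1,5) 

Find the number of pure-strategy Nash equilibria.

1

Both South: Town X gets 8 (best alternative 6); Town Y gets 10 (best alternative 8). Neither deviates — NE.
Both North is not a NE: Town X would switch to South (6 > -1).
No other cell survives both best-response checks, so there is 1 pure NE.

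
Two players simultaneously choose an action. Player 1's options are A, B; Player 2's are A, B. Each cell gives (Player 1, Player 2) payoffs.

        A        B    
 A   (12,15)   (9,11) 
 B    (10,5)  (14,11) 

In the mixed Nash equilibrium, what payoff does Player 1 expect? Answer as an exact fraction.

Player 2 mixes with probability q on A, chosen so Player 1 is indifferent: 12q + 9(1−q) = 10q + 14(1−q) gives q = 5/7.
Player 1's expected payoff (from either row, since indifferent) is 12·5/7 + 9·2/7 = 78/7.

78/7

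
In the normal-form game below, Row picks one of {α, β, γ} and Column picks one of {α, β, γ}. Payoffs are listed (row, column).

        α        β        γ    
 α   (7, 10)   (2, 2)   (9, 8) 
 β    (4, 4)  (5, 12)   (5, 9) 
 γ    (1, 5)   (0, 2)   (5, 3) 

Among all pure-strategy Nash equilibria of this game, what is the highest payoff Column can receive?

12

Both α is a pure NE (Row: 7 ≥ 4; Column: 10 ≥ 8). Column gets 10.
Both β is a pure NE (Row: 5 ≥ 2; Column: 12 ≥ 9). Column gets 12.
Every other cell has a profitable deviation for at least one player. Highest of {10, 12} is 12.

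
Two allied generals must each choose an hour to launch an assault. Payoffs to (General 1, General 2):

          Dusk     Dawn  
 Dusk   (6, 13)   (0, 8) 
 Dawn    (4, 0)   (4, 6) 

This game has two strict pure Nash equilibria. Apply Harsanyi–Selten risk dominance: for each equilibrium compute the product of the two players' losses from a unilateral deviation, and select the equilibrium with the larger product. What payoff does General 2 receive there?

6

At both Dusk: General 1 loses 6 − 4 = 2 by deviating; General 2 loses 13 − 8 = 5. Product = 2·5 = 10.
At both Dawn: General 1 loses 4 − 0 = 4 by deviating; General 2 loses 6 − 0 = 6. Product = 4·6 = 24.
24 > 10, so both Dawn is risk-dominant. General 2's payoff there is 6.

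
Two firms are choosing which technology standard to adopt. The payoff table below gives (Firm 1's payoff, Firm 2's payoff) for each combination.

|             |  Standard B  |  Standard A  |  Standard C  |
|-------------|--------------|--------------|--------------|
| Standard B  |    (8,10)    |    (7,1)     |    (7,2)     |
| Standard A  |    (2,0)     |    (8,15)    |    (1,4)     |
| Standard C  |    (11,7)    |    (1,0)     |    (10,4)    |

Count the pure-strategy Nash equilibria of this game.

2

Both Standard A: Firm 1 gets 8 (best alternative 7); Firm 2 gets 15 (best alternative 4). Neither deviates — NE.
(Standard C, Standard B): Firm 1 gets 11 (best alternative 8); Firm 2 gets 7 (best alternative 4). Neither deviates — NE.
Both Standard B is not a NE: Firm 1 would switch to Standard C (11 > 8).
No other cell survives both best-response checks, so there are 2 pure NE.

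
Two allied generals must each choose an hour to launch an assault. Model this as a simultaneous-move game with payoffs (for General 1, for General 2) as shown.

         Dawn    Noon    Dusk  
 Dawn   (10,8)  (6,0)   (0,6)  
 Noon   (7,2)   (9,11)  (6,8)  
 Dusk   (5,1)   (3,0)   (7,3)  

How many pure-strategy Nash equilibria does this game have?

3

Both Dawn: General 1 gets 10 (best alternative 7); General 2 gets 8 (best alternative 6). Neither deviates — NE.
Both Noon: General 1 gets 9 (best alternative 6); General 2 gets 11 (best alternative 8). Neither deviates — NE.
Both Dusk: General 1 gets 7 (best alternative 6); General 2 gets 3 (best alternative 1). Neither deviates — NE.
(Dusk, Dawn) is not a NE: General 1 would switch to Dawn (10 > 5).
No other cell survives both best-response checks, so there are 3 pure NE.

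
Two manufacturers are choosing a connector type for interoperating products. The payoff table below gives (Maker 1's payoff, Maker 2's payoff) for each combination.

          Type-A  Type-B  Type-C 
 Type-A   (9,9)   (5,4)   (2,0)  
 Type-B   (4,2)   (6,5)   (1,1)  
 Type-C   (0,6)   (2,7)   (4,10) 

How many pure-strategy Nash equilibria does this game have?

3

Both Type-A: Maker 1 gets 9 (best alternative 4); Maker 2 gets 9 (best alternative 4). Neither deviates — NE.
Both Type-B: Maker 1 gets 6 (best alternative 5); Maker 2 gets 5 (best alternative 2). Neither deviates — NE.
Both Type-C: Maker 1 gets 4 (best alternative 2); Maker 2 gets 10 (best alternative 7). Neither deviates — NE.
(Type-A, Type-C) is not a NE: Maker 1 would switch to Type-C (4 > 2).
No other cell survives both best-response checks, so there are 3 pure NE.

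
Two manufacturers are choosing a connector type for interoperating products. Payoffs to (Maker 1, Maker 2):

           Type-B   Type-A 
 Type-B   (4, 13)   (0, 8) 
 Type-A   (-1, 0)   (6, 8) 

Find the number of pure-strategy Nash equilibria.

Both Type-B: Maker 1 gets 4 (best alternative -1); Maker 2 gets 13 (best alternative 8). Neither deviates — NE.
Both Type-A: Maker 1 gets 6 (best alternative 0); Maker 2 gets 8 (best alternative 0). Neither deviates — NE.
(Type-B, Type-A) is not a NE: Maker 1 would switch to Type-A (6 > 0).
No other cell survives both best-response checks, so there are 2 pure NE.

2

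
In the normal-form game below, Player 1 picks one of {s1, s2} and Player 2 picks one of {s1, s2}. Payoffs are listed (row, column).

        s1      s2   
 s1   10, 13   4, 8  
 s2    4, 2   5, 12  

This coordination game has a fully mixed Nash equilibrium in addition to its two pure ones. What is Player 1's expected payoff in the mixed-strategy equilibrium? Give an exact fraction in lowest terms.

34/7

Player 2 mixes with probability q on s1, chosen so Player 1 is indifferent: 10q + 4(1−q) = 4q + 5(1−q) gives q = 1/7.
Player 1's expected payoff (from either row, since indifferent) is 10·1/7 + 4·6/7 = 34/7.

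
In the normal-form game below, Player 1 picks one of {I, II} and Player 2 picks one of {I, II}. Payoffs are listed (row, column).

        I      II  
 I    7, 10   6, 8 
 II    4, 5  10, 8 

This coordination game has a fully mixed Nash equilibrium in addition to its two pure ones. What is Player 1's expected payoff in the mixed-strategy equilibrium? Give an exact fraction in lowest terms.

Player 2 mixes with probability q on I, chosen so Player 1 is indifferent: 7q + 6(1−q) = 4q + 10(1−q) gives q = 4/7.
Player 1's expected payoff (from either row, since indifferent) is 7·4/7 + 6·3/7 = 46/7.

46/7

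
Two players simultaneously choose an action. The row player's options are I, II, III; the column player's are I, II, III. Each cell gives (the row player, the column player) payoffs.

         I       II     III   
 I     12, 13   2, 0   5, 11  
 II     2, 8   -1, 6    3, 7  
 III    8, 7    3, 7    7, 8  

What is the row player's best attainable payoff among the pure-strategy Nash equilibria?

12

Both I is a pure NE (the row player: 12 ≥ 8; the column player: 13 ≥ 11). The row player gets 12.
Both III is a pure NE (the row player: 7 ≥ 5; the column player: 8 ≥ 7). The row player gets 7.
Every other cell has a profitable deviation for at least one player. Highest of {12, 7} is 12.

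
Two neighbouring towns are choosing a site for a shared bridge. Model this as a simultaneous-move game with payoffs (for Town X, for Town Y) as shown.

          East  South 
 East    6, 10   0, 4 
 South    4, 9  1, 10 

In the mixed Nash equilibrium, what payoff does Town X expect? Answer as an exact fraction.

2

Town Y mixes with probability q on East, chosen so Town X is indifferent: 6q + 0(1−q) = 4q + 1(1−q) gives q = 1/3.
Town X's expected payoff (from either row, since indifferent) is 6·1/3 + 0·2/3 = 2.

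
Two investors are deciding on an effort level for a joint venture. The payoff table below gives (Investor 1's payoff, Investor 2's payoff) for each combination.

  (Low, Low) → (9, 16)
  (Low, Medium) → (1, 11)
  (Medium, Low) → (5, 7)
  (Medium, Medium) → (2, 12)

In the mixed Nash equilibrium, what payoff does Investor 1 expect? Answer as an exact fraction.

13/5

Investor 2 mixes with probability q on Low, chosen so Investor 1 is indifferent: 9q + 1(1−q) = 5q + 2(1−q) gives q = 1/5.
Investor 1's expected payoff (from either row, since indifferent) is 9·1/5 + 1·4/5 = 13/5.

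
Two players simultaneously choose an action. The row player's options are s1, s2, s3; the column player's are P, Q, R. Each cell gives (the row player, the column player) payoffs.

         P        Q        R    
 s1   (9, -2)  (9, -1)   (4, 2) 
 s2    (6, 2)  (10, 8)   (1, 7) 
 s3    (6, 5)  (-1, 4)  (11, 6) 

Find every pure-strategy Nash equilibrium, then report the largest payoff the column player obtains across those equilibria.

(s2, Q) is a pure NE (the row player: 10 ≥ 9; the column player: 8 ≥ 7). The column player gets 8.
(s3, R) is a pure NE (the row player: 11 ≥ 4; the column player: 6 ≥ 5). The column player gets 6.
Every other cell has a profitable deviation for at least one player. Highest of {8, 6} is 8.

8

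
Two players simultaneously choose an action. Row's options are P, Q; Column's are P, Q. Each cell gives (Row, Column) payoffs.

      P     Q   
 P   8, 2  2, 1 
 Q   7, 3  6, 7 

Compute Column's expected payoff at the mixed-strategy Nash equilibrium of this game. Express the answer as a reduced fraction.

11/5

Row mixes with probability p on P, chosen so Column is indifferent: 2p + 3(1−p) = 1p + 7(1−p) gives p = 4/5.
Column's expected payoff is 2·4/5 + 3·1/5 = 11/5.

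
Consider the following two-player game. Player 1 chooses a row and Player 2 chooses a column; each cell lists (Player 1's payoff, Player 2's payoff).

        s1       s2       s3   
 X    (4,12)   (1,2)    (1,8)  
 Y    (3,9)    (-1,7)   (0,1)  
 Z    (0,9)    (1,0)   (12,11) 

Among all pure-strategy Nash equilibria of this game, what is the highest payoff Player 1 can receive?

(X, s1) is a pure NE (Player 1: 4 ≥ 3; Player 2: 12 ≥ 8). Player 1 gets 4.
(Z, s3) is a pure NE (Player 1: 12 ≥ 1; Player 2: 11 ≥ 9). Player 1 gets 12.
Every other cell has a profitable deviation for at least one player. Highest of {4, 12} is 12.

12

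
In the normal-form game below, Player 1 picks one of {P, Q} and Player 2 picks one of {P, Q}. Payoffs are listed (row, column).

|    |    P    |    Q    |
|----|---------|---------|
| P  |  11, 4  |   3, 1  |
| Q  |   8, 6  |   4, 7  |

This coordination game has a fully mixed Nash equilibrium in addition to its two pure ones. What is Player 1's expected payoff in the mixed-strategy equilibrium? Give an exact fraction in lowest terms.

Player 2 mixes with probability q on P, chosen so Player 1 is indifferent: 11q + 3(1−q) = 8q + 4(1−q) gives q = 1/4.
Player 1's expected payoff (from either row, since indifferent) is 11·1/4 + 3·3/4 = 5.

5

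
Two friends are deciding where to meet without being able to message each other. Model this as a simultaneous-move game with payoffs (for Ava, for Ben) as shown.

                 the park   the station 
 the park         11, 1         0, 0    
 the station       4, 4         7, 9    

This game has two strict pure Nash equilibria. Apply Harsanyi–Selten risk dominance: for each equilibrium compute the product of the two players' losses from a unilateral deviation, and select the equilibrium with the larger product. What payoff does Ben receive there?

At both the park: Ava loses 11 − 4 = 7 by deviating; Ben loses 1 − 0 = 1. Product = 7·1 = 7.
At both the station: Ava loses 7 − 0 = 7 by deviating; Ben loses 9 − 4 = 5. Product = 7·5 = 35.
35 > 7, so both the station is risk-dominant. Ben's payoff there is 9.

9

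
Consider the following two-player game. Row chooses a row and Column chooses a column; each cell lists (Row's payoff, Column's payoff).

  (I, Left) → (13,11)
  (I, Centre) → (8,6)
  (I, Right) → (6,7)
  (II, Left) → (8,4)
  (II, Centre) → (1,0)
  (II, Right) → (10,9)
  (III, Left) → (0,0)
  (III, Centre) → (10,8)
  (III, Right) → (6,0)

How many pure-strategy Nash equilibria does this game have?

3

(I, Left): Row gets 13 (best alternative 8); Column gets 11 (best alternative 7). Neither deviates — NE.
(II, Right): Row gets 10 (best alternative 6); Column gets 9 (best alternative 4). Neither deviates — NE.
(III, Centre): Row gets 10 (best alternative 8); Column gets 8 (best alternative 0). Neither deviates — NE.
(III, Right) is not a NE: Row would switch to II (10 > 6).
No other cell survives both best-response checks, so there are 3 pure NE.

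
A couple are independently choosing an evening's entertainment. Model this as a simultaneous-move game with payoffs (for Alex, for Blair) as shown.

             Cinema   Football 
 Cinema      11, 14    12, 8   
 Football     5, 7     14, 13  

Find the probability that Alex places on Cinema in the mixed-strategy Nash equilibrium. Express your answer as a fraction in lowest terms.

Alex's mix p on Cinema must make Blair indifferent between Cinema and Football.
Blair's payoff from Cinema: 14p + 7(1−p). From Football: 8p + 13(1−p).
Set equal: 6p = 6(1−p) → p = 6/12 = 1/2.

1/2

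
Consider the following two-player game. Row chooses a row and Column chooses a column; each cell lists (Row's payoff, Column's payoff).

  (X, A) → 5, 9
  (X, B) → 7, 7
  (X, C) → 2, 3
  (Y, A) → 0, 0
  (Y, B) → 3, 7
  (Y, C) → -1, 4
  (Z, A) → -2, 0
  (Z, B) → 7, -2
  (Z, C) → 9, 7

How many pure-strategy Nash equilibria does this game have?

(X, A): Row gets 5 (best alternative 0); Column gets 9 (best alternative 7). Neither deviates — NE.
(Z, C): Row gets 9 (best alternative 2); Column gets 7 (best alternative 0). Neither deviates — NE.
(Y, B) is not a NE: Row would switch to X (7 > 3).
No other cell survives both best-response checks, so there are 2 pure NE.

2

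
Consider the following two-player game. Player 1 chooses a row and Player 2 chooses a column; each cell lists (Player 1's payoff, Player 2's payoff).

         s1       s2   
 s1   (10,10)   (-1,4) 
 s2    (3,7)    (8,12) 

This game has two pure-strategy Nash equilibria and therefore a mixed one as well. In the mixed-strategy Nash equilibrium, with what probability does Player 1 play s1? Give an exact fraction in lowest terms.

Player 1's mix p on s1 must make Player 2 indifferent between s1 and s2.
Player 2's payoff from s1: 10p + 7(1−p). From s2: 4p + 12(1−p).
Set equal: 6p = 5(1−p) → p = 5/11.

5/11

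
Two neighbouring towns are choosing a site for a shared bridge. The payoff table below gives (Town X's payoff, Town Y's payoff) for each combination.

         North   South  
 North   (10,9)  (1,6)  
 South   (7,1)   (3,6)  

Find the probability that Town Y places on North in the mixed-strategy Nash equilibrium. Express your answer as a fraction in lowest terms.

2/5

Town Y's mix q on North must make Town X indifferent between North and South.
Town X's payoff from North: 10q + 1(1−q). From South: 7q + 3(1−q).
Set equal: 3q = 2(1−q) → q = 2/5.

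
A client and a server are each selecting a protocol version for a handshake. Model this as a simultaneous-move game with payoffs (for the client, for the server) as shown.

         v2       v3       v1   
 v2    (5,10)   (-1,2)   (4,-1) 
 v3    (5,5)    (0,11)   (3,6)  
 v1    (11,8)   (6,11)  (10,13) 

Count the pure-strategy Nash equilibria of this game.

1

Both v1: the client gets 10 (best alternative 4); the server gets 13 (best alternative 11). Neither deviates — NE.
Both v2 is not a NE: the client would switch to v1 (11 > 5).
No other cell survives both best-response checks, so there is 1 pure NE.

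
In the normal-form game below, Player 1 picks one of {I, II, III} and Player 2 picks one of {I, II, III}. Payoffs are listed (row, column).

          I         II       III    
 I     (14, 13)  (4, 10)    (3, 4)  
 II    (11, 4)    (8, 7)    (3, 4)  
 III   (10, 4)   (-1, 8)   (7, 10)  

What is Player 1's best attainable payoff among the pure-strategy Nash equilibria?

Both I is a pure NE (Player 1: 14 ≥ 11; Player 2: 13 ≥ 10). Player 1 gets 14.
Both II is a pure NE (Player 1: 8 ≥ 4; Player 2: 7 ≥ 4). Player 1 gets 8.
Both III is a pure NE (Player 1: 7 ≥ 3; Player 2: 10 ≥ 8). Player 1 gets 7.
Every other cell has a profitable deviation for at least one player. Highest of {14, 8, 7} is 14.

14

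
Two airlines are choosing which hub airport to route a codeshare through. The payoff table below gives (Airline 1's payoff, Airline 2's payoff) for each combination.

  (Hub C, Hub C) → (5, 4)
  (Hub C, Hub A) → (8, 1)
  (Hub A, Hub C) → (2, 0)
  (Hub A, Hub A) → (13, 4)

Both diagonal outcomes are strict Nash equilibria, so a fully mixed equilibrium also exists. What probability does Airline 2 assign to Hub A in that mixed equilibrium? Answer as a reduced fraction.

Airline 2's mix q on Hub C must make Airline 1 indifferent between Hub C and Hub A.
Airline 1's payoff from Hub C: 5q + 8(1−q). From Hub A: 2q + 13(1−q).
Set equal: 3q = 5(1−q) → q = 5/8.
Probability on Hub A is 1 − 5/8 = 3/8.

3/8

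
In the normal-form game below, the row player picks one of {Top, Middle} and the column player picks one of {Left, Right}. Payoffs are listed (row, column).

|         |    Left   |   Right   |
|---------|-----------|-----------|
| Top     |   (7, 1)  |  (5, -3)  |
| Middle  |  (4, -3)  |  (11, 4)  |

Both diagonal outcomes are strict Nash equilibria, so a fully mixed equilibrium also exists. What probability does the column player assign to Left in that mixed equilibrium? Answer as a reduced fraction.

The column player's mix q on Left must make the row player indifferent between Top and Middle.
The row player's payoff from Top: 7q + 5(1−q). From Middle: 4q + 11(1−q).
Set equal: 3q = 6(1−q) → q = 6/9 = 2/3.

2/3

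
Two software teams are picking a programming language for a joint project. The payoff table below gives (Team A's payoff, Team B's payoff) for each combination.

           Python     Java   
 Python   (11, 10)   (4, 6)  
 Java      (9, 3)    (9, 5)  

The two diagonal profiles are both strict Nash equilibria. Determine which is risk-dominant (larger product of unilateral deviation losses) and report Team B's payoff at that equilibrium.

At both Python: Team A loses 11 − 9 = 2 by deviating; Team B loses 10 − 6 = 4. Product = 2·4 = 8.
At both Java: Team A loses 9 − 4 = 5 by deviating; Team B loses 5 − 3 = 2. Product = 5·2 = 10.
10 > 8, so both Java is risk-dominant. Team B's payoff there is 5.

5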